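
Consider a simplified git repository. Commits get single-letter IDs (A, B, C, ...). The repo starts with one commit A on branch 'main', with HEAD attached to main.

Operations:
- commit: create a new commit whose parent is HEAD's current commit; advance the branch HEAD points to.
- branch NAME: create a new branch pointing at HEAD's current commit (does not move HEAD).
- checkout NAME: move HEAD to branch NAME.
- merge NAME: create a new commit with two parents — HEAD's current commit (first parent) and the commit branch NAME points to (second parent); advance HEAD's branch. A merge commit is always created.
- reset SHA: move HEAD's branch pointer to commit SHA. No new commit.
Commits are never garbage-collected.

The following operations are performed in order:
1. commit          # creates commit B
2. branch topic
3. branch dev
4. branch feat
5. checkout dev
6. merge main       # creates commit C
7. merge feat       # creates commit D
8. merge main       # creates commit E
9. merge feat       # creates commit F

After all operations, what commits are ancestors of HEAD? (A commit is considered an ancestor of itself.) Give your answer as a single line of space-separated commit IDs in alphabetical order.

Answer: A B C D E F

Derivation:
After op 1 (commit): HEAD=main@B [main=B]
After op 2 (branch): HEAD=main@B [main=B topic=B]
After op 3 (branch): HEAD=main@B [dev=B main=B topic=B]
After op 4 (branch): HEAD=main@B [dev=B feat=B main=B topic=B]
After op 5 (checkout): HEAD=dev@B [dev=B feat=B main=B topic=B]
After op 6 (merge): HEAD=dev@C [dev=C feat=B main=B topic=B]
After op 7 (merge): HEAD=dev@D [dev=D feat=B main=B topic=B]
After op 8 (merge): HEAD=dev@E [dev=E feat=B main=B topic=B]
After op 9 (merge): HEAD=dev@F [dev=F feat=B main=B topic=B]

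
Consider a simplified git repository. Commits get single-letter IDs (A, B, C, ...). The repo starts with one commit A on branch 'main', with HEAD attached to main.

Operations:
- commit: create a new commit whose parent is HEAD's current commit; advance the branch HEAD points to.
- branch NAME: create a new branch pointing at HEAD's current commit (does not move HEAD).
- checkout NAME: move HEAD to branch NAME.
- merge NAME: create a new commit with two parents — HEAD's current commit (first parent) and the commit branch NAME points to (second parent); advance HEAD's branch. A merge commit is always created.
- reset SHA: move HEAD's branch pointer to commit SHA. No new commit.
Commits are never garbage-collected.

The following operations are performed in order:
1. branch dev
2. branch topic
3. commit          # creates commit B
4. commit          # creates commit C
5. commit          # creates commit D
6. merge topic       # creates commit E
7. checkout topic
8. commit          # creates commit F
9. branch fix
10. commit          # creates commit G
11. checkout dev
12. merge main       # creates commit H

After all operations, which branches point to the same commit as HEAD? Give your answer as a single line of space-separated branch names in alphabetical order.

After op 1 (branch): HEAD=main@A [dev=A main=A]
After op 2 (branch): HEAD=main@A [dev=A main=A topic=A]
After op 3 (commit): HEAD=main@B [dev=A main=B topic=A]
After op 4 (commit): HEAD=main@C [dev=A main=C topic=A]
After op 5 (commit): HEAD=main@D [dev=A main=D topic=A]
After op 6 (merge): HEAD=main@E [dev=A main=E topic=A]
After op 7 (checkout): HEAD=topic@A [dev=A main=E topic=A]
After op 8 (commit): HEAD=topic@F [dev=A main=E topic=F]
After op 9 (branch): HEAD=topic@F [dev=A fix=F main=E topic=F]
After op 10 (commit): HEAD=topic@G [dev=A fix=F main=E topic=G]
After op 11 (checkout): HEAD=dev@A [dev=A fix=F main=E topic=G]
After op 12 (merge): HEAD=dev@H [dev=H fix=F main=E topic=G]

Answer: dev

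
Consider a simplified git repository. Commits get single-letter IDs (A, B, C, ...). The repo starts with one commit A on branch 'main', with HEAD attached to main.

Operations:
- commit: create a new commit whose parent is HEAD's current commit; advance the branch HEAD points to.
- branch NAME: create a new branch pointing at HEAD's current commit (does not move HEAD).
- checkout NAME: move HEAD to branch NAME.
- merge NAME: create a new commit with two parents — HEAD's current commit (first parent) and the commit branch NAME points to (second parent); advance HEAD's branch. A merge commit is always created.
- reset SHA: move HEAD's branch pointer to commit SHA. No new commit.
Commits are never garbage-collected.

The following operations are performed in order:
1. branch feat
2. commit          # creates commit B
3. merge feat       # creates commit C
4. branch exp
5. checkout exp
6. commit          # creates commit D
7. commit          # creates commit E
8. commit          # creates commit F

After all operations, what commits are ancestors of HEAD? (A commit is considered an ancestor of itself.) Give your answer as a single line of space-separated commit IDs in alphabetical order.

After op 1 (branch): HEAD=main@A [feat=A main=A]
After op 2 (commit): HEAD=main@B [feat=A main=B]
After op 3 (merge): HEAD=main@C [feat=A main=C]
After op 4 (branch): HEAD=main@C [exp=C feat=A main=C]
After op 5 (checkout): HEAD=exp@C [exp=C feat=A main=C]
After op 6 (commit): HEAD=exp@D [exp=D feat=A main=C]
After op 7 (commit): HEAD=exp@E [exp=E feat=A main=C]
After op 8 (commit): HEAD=exp@F [exp=F feat=A main=C]

Answer: A B C D E F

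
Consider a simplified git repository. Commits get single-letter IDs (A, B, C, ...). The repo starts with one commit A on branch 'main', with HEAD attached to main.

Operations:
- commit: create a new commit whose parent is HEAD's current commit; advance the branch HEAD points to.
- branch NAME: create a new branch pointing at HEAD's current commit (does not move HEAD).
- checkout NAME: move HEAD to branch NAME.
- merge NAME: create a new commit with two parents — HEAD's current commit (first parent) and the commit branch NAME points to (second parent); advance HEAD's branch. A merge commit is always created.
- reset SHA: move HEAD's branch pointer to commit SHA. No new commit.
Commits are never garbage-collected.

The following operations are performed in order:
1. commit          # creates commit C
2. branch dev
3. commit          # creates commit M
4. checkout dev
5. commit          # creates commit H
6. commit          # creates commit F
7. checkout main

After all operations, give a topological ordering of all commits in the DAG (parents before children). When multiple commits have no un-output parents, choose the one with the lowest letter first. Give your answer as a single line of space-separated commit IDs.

Answer: A C H F M

Derivation:
After op 1 (commit): HEAD=main@C [main=C]
After op 2 (branch): HEAD=main@C [dev=C main=C]
After op 3 (commit): HEAD=main@M [dev=C main=M]
After op 4 (checkout): HEAD=dev@C [dev=C main=M]
After op 5 (commit): HEAD=dev@H [dev=H main=M]
After op 6 (commit): HEAD=dev@F [dev=F main=M]
After op 7 (checkout): HEAD=main@M [dev=F main=M]
commit A: parents=[]
commit C: parents=['A']
commit F: parents=['H']
commit H: parents=['C']
commit M: parents=['C']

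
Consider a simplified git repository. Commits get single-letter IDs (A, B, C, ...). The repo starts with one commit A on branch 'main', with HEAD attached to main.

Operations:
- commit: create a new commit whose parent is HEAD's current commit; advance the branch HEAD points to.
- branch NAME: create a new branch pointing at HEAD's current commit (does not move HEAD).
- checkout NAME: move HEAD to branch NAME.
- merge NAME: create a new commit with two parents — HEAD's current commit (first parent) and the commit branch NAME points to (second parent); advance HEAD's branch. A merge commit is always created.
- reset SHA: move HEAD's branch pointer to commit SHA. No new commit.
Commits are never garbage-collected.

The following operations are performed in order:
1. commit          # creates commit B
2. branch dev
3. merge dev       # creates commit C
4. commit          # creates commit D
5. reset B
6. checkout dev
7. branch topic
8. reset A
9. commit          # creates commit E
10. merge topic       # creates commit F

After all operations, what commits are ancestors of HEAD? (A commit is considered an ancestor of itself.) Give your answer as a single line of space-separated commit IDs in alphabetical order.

Answer: A B E F

Derivation:
After op 1 (commit): HEAD=main@B [main=B]
After op 2 (branch): HEAD=main@B [dev=B main=B]
After op 3 (merge): HEAD=main@C [dev=B main=C]
After op 4 (commit): HEAD=main@D [dev=B main=D]
After op 5 (reset): HEAD=main@B [dev=B main=B]
After op 6 (checkout): HEAD=dev@B [dev=B main=B]
After op 7 (branch): HEAD=dev@B [dev=B main=B topic=B]
After op 8 (reset): HEAD=dev@A [dev=A main=B topic=B]
After op 9 (commit): HEAD=dev@E [dev=E main=B topic=B]
After op 10 (merge): HEAD=dev@F [dev=F main=B topic=B]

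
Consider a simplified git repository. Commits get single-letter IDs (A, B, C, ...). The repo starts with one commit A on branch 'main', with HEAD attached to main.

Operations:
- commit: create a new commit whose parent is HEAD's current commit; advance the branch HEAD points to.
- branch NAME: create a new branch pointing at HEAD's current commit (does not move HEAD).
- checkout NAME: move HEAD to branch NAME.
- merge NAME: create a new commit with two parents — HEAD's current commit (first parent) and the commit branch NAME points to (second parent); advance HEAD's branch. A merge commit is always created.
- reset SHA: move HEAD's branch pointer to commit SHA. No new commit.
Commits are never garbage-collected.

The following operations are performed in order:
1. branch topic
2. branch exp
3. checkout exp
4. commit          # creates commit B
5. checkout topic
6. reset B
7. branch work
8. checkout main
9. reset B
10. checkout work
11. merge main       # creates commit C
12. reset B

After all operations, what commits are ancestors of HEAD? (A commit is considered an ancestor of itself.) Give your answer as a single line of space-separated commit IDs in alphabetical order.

Answer: A B

Derivation:
After op 1 (branch): HEAD=main@A [main=A topic=A]
After op 2 (branch): HEAD=main@A [exp=A main=A topic=A]
After op 3 (checkout): HEAD=exp@A [exp=A main=A topic=A]
After op 4 (commit): HEAD=exp@B [exp=B main=A topic=A]
After op 5 (checkout): HEAD=topic@A [exp=B main=A topic=A]
After op 6 (reset): HEAD=topic@B [exp=B main=A topic=B]
After op 7 (branch): HEAD=topic@B [exp=B main=A topic=B work=B]
After op 8 (checkout): HEAD=main@A [exp=B main=A topic=B work=B]
After op 9 (reset): HEAD=main@B [exp=B main=B topic=B work=B]
After op 10 (checkout): HEAD=work@B [exp=B main=B topic=B work=B]
After op 11 (merge): HEAD=work@C [exp=B main=B topic=B work=C]
After op 12 (reset): HEAD=work@B [exp=B main=B topic=B work=B]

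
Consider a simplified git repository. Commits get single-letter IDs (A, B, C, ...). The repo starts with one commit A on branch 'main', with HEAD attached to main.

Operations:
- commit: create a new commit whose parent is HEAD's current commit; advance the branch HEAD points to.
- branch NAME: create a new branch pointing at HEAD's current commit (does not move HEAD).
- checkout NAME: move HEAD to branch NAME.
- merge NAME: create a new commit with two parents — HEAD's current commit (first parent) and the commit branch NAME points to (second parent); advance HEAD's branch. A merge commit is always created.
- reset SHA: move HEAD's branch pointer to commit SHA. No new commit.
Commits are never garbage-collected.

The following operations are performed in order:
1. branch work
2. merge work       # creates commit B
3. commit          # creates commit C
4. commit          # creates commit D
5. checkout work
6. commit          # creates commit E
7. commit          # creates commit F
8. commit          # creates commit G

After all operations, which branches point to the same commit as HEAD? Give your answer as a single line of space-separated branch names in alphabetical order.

Answer: work

Derivation:
After op 1 (branch): HEAD=main@A [main=A work=A]
After op 2 (merge): HEAD=main@B [main=B work=A]
After op 3 (commit): HEAD=main@C [main=C work=A]
After op 4 (commit): HEAD=main@D [main=D work=A]
After op 5 (checkout): HEAD=work@A [main=D work=A]
After op 6 (commit): HEAD=work@E [main=D work=E]
After op 7 (commit): HEAD=work@F [main=D work=F]
After op 8 (commit): HEAD=work@G [main=D work=G]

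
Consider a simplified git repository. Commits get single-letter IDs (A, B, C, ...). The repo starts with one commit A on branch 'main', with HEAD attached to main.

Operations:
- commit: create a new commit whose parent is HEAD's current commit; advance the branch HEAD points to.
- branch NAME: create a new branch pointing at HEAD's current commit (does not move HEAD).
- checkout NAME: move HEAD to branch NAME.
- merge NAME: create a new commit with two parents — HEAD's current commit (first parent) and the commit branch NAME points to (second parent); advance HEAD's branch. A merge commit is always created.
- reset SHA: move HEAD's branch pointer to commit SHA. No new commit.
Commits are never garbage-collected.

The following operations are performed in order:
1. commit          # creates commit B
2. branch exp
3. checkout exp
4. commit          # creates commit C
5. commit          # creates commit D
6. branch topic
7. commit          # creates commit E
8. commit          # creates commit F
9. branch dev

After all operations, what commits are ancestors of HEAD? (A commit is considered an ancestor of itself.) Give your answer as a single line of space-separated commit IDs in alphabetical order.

After op 1 (commit): HEAD=main@B [main=B]
After op 2 (branch): HEAD=main@B [exp=B main=B]
After op 3 (checkout): HEAD=exp@B [exp=B main=B]
After op 4 (commit): HEAD=exp@C [exp=C main=B]
After op 5 (commit): HEAD=exp@D [exp=D main=B]
After op 6 (branch): HEAD=exp@D [exp=D main=B topic=D]
After op 7 (commit): HEAD=exp@E [exp=E main=B topic=D]
After op 8 (commit): HEAD=exp@F [exp=F main=B topic=D]
After op 9 (branch): HEAD=exp@F [dev=F exp=F main=B topic=D]

Answer: A B C D E F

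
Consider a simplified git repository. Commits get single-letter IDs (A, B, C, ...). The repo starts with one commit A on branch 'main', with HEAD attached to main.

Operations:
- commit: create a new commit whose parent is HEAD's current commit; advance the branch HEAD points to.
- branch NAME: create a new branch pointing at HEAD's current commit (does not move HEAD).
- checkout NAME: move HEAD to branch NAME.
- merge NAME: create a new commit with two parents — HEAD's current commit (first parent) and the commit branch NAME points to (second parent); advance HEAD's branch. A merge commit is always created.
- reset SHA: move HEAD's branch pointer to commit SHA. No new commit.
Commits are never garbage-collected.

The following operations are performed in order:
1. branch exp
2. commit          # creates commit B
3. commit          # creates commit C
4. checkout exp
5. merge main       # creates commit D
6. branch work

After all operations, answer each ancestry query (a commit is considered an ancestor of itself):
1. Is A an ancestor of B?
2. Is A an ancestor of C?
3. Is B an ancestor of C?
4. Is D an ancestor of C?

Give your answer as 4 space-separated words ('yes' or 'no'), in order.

Answer: yes yes yes no

Derivation:
After op 1 (branch): HEAD=main@A [exp=A main=A]
After op 2 (commit): HEAD=main@B [exp=A main=B]
After op 3 (commit): HEAD=main@C [exp=A main=C]
After op 4 (checkout): HEAD=exp@A [exp=A main=C]
After op 5 (merge): HEAD=exp@D [exp=D main=C]
After op 6 (branch): HEAD=exp@D [exp=D main=C work=D]
ancestors(B) = {A,B}; A in? yes
ancestors(C) = {A,B,C}; A in? yes
ancestors(C) = {A,B,C}; B in? yes
ancestors(C) = {A,B,C}; D in? no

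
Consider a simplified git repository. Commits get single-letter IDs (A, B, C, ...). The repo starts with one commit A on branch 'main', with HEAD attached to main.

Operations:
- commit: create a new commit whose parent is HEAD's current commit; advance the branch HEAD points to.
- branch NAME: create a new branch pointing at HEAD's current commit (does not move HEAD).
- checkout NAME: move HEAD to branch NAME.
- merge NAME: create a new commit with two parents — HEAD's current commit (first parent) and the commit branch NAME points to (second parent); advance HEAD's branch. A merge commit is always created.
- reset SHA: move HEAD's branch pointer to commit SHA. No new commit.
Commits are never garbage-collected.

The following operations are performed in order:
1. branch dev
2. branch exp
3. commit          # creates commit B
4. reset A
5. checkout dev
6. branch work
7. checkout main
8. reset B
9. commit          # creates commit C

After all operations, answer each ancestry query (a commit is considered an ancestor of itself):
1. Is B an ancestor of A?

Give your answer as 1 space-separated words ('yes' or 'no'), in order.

After op 1 (branch): HEAD=main@A [dev=A main=A]
After op 2 (branch): HEAD=main@A [dev=A exp=A main=A]
After op 3 (commit): HEAD=main@B [dev=A exp=A main=B]
After op 4 (reset): HEAD=main@A [dev=A exp=A main=A]
After op 5 (checkout): HEAD=dev@A [dev=A exp=A main=A]
After op 6 (branch): HEAD=dev@A [dev=A exp=A main=A work=A]
After op 7 (checkout): HEAD=main@A [dev=A exp=A main=A work=A]
After op 8 (reset): HEAD=main@B [dev=A exp=A main=B work=A]
After op 9 (commit): HEAD=main@C [dev=A exp=A main=C work=A]
ancestors(A) = {A}; B in? no

Answer: no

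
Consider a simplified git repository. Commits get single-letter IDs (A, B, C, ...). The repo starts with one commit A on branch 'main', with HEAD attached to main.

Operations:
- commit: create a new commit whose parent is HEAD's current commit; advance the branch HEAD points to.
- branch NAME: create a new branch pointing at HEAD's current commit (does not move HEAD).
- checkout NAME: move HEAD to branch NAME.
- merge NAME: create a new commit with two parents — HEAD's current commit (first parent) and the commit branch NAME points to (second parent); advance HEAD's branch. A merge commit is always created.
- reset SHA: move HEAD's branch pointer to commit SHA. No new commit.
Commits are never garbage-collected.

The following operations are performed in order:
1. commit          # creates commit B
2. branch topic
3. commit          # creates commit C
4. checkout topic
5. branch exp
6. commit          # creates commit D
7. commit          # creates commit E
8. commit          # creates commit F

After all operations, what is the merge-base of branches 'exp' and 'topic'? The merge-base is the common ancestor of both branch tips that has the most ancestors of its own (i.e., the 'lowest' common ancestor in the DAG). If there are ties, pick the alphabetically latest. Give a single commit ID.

After op 1 (commit): HEAD=main@B [main=B]
After op 2 (branch): HEAD=main@B [main=B topic=B]
After op 3 (commit): HEAD=main@C [main=C topic=B]
After op 4 (checkout): HEAD=topic@B [main=C topic=B]
After op 5 (branch): HEAD=topic@B [exp=B main=C topic=B]
After op 6 (commit): HEAD=topic@D [exp=B main=C topic=D]
After op 7 (commit): HEAD=topic@E [exp=B main=C topic=E]
After op 8 (commit): HEAD=topic@F [exp=B main=C topic=F]
ancestors(exp=B): ['A', 'B']
ancestors(topic=F): ['A', 'B', 'D', 'E', 'F']
common: ['A', 'B']

Answer: B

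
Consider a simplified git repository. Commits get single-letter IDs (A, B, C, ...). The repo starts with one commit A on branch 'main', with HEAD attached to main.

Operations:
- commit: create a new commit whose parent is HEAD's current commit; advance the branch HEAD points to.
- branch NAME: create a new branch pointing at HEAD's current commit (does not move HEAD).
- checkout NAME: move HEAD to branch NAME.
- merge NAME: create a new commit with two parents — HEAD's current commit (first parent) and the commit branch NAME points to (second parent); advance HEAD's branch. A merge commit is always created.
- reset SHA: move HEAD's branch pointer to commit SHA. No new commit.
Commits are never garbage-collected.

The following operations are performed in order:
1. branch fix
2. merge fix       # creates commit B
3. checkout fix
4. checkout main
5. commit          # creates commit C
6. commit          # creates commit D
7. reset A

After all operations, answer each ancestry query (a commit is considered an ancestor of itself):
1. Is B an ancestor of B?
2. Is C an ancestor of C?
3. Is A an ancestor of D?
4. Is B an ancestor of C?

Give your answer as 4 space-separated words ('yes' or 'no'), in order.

Answer: yes yes yes yes

Derivation:
After op 1 (branch): HEAD=main@A [fix=A main=A]
After op 2 (merge): HEAD=main@B [fix=A main=B]
After op 3 (checkout): HEAD=fix@A [fix=A main=B]
After op 4 (checkout): HEAD=main@B [fix=A main=B]
After op 5 (commit): HEAD=main@C [fix=A main=C]
After op 6 (commit): HEAD=main@D [fix=A main=D]
After op 7 (reset): HEAD=main@A [fix=A main=A]
ancestors(B) = {A,B}; B in? yes
ancestors(C) = {A,B,C}; C in? yes
ancestors(D) = {A,B,C,D}; A in? yes
ancestors(C) = {A,B,C}; B in? yes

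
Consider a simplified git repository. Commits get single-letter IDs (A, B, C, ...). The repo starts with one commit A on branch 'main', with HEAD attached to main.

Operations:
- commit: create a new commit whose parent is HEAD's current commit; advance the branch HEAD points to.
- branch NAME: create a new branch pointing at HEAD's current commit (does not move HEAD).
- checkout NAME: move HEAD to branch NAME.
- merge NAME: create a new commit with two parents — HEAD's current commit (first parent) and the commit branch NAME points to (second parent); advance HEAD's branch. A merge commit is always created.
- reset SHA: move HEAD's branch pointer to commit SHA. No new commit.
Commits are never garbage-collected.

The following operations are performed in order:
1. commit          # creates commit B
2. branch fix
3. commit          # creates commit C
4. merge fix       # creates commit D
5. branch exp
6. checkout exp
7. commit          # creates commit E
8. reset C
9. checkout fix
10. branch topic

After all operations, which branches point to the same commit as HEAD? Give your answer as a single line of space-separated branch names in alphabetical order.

Answer: fix topic

Derivation:
After op 1 (commit): HEAD=main@B [main=B]
After op 2 (branch): HEAD=main@B [fix=B main=B]
After op 3 (commit): HEAD=main@C [fix=B main=C]
After op 4 (merge): HEAD=main@D [fix=B main=D]
After op 5 (branch): HEAD=main@D [exp=D fix=B main=D]
After op 6 (checkout): HEAD=exp@D [exp=D fix=B main=D]
After op 7 (commit): HEAD=exp@E [exp=E fix=B main=D]
After op 8 (reset): HEAD=exp@C [exp=C fix=B main=D]
After op 9 (checkout): HEAD=fix@B [exp=C fix=B main=D]
After op 10 (branch): HEAD=fix@B [exp=C fix=B main=D topic=B]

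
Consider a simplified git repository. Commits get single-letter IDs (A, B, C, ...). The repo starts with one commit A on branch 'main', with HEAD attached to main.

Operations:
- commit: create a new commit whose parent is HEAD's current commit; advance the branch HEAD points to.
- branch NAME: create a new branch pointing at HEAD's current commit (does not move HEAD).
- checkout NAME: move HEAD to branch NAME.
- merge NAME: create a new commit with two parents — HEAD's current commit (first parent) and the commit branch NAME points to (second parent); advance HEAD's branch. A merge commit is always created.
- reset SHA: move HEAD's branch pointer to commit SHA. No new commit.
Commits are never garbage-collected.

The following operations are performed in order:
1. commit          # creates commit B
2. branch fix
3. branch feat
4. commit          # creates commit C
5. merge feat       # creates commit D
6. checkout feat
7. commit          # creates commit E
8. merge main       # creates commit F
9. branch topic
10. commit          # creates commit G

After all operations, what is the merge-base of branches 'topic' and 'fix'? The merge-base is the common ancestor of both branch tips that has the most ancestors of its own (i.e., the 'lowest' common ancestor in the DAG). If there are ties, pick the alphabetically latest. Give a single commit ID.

After op 1 (commit): HEAD=main@B [main=B]
After op 2 (branch): HEAD=main@B [fix=B main=B]
After op 3 (branch): HEAD=main@B [feat=B fix=B main=B]
After op 4 (commit): HEAD=main@C [feat=B fix=B main=C]
After op 5 (merge): HEAD=main@D [feat=B fix=B main=D]
After op 6 (checkout): HEAD=feat@B [feat=B fix=B main=D]
After op 7 (commit): HEAD=feat@E [feat=E fix=B main=D]
After op 8 (merge): HEAD=feat@F [feat=F fix=B main=D]
After op 9 (branch): HEAD=feat@F [feat=F fix=B main=D topic=F]
After op 10 (commit): HEAD=feat@G [feat=G fix=B main=D topic=F]
ancestors(topic=F): ['A', 'B', 'C', 'D', 'E', 'F']
ancestors(fix=B): ['A', 'B']
common: ['A', 'B']

Answer: B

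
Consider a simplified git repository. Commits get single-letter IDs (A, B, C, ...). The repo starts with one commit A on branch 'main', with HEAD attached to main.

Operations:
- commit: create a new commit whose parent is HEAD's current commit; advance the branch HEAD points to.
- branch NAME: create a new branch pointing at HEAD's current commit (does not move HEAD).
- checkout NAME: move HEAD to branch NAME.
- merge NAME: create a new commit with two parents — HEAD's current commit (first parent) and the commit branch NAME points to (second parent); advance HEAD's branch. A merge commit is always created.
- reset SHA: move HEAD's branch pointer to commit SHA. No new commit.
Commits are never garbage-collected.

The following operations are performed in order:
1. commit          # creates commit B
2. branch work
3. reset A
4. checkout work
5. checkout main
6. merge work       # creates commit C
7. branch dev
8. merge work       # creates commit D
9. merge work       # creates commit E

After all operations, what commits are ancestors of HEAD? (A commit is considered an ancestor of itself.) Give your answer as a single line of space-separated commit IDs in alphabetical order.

Answer: A B C D E

Derivation:
After op 1 (commit): HEAD=main@B [main=B]
After op 2 (branch): HEAD=main@B [main=B work=B]
After op 3 (reset): HEAD=main@A [main=A work=B]
After op 4 (checkout): HEAD=work@B [main=A work=B]
After op 5 (checkout): HEAD=main@A [main=A work=B]
After op 6 (merge): HEAD=main@C [main=C work=B]
After op 7 (branch): HEAD=main@C [dev=C main=C work=B]
After op 8 (merge): HEAD=main@D [dev=C main=D work=B]
After op 9 (merge): HEAD=main@E [dev=C main=E work=B]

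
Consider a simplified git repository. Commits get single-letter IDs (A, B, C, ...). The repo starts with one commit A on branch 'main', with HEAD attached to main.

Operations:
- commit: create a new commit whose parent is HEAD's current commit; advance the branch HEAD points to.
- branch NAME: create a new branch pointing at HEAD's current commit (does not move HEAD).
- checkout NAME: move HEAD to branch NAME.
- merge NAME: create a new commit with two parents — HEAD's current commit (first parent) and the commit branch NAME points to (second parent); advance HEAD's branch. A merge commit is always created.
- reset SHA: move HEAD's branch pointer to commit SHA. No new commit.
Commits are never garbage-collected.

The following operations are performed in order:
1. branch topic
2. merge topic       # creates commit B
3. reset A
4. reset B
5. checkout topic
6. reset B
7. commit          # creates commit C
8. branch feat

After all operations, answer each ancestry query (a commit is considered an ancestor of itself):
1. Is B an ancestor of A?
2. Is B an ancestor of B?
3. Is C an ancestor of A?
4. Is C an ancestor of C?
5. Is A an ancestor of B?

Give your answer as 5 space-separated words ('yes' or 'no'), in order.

After op 1 (branch): HEAD=main@A [main=A topic=A]
After op 2 (merge): HEAD=main@B [main=B topic=A]
After op 3 (reset): HEAD=main@A [main=A topic=A]
After op 4 (reset): HEAD=main@B [main=B topic=A]
After op 5 (checkout): HEAD=topic@A [main=B topic=A]
After op 6 (reset): HEAD=topic@B [main=B topic=B]
After op 7 (commit): HEAD=topic@C [main=B topic=C]
After op 8 (branch): HEAD=topic@C [feat=C main=B topic=C]
ancestors(A) = {A}; B in? no
ancestors(B) = {A,B}; B in? yes
ancestors(A) = {A}; C in? no
ancestors(C) = {A,B,C}; C in? yes
ancestors(B) = {A,B}; A in? yes

Answer: no yes no yes yes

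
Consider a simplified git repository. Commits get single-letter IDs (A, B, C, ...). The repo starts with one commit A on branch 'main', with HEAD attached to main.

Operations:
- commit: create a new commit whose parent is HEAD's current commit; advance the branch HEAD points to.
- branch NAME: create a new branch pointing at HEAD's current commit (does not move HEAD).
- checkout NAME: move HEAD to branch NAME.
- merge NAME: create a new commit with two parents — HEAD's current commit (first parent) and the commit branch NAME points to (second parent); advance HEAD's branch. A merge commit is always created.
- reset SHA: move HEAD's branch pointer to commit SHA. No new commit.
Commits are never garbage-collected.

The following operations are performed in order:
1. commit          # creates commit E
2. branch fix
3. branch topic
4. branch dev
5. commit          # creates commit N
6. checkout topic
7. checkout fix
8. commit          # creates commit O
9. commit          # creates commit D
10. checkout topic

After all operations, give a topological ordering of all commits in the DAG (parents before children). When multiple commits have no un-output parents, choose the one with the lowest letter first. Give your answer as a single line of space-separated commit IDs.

Answer: A E N O D

Derivation:
After op 1 (commit): HEAD=main@E [main=E]
After op 2 (branch): HEAD=main@E [fix=E main=E]
After op 3 (branch): HEAD=main@E [fix=E main=E topic=E]
After op 4 (branch): HEAD=main@E [dev=E fix=E main=E topic=E]
After op 5 (commit): HEAD=main@N [dev=E fix=E main=N topic=E]
After op 6 (checkout): HEAD=topic@E [dev=E fix=E main=N topic=E]
After op 7 (checkout): HEAD=fix@E [dev=E fix=E main=N topic=E]
After op 8 (commit): HEAD=fix@O [dev=E fix=O main=N topic=E]
After op 9 (commit): HEAD=fix@D [dev=E fix=D main=N topic=E]
After op 10 (checkout): HEAD=topic@E [dev=E fix=D main=N topic=E]
commit A: parents=[]
commit D: parents=['O']
commit E: parents=['A']
commit N: parents=['E']
commit O: parents=['E']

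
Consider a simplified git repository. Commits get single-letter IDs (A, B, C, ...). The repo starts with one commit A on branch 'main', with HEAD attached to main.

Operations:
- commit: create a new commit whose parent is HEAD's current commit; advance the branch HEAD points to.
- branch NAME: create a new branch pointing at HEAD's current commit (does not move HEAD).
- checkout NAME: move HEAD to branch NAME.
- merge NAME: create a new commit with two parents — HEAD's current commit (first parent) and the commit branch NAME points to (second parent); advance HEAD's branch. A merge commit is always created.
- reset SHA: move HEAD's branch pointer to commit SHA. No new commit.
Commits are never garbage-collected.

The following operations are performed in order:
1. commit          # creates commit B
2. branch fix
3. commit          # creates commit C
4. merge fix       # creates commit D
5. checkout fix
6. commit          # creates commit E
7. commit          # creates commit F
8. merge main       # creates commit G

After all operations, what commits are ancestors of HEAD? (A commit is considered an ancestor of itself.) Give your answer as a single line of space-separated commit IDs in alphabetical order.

Answer: A B C D E F G

Derivation:
After op 1 (commit): HEAD=main@B [main=B]
After op 2 (branch): HEAD=main@B [fix=B main=B]
After op 3 (commit): HEAD=main@C [fix=B main=C]
After op 4 (merge): HEAD=main@D [fix=B main=D]
After op 5 (checkout): HEAD=fix@B [fix=B main=D]
After op 6 (commit): HEAD=fix@E [fix=E main=D]
After op 7 (commit): HEAD=fix@F [fix=F main=D]
After op 8 (merge): HEAD=fix@G [fix=G main=D]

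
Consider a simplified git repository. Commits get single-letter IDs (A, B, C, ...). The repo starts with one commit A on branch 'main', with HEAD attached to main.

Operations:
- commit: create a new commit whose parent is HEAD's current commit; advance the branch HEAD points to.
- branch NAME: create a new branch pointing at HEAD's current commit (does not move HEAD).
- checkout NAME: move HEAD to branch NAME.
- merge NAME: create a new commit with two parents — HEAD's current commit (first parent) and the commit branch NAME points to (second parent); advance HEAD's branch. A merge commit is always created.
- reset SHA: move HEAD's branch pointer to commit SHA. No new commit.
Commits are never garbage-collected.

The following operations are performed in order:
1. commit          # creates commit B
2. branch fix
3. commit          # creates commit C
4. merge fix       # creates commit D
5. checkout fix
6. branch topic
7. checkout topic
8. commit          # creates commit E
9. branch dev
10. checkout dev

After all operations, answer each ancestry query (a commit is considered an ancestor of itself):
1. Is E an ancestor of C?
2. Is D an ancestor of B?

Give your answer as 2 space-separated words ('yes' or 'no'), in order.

Answer: no no

Derivation:
After op 1 (commit): HEAD=main@B [main=B]
After op 2 (branch): HEAD=main@B [fix=B main=B]
After op 3 (commit): HEAD=main@C [fix=B main=C]
After op 4 (merge): HEAD=main@D [fix=B main=D]
After op 5 (checkout): HEAD=fix@B [fix=B main=D]
After op 6 (branch): HEAD=fix@B [fix=B main=D topic=B]
After op 7 (checkout): HEAD=topic@B [fix=B main=D topic=B]
After op 8 (commit): HEAD=topic@E [fix=B main=D topic=E]
After op 9 (branch): HEAD=topic@E [dev=E fix=B main=D topic=E]
After op 10 (checkout): HEAD=dev@E [dev=E fix=B main=D topic=E]
ancestors(C) = {A,B,C}; E in? no
ancestors(B) = {A,B}; D in? no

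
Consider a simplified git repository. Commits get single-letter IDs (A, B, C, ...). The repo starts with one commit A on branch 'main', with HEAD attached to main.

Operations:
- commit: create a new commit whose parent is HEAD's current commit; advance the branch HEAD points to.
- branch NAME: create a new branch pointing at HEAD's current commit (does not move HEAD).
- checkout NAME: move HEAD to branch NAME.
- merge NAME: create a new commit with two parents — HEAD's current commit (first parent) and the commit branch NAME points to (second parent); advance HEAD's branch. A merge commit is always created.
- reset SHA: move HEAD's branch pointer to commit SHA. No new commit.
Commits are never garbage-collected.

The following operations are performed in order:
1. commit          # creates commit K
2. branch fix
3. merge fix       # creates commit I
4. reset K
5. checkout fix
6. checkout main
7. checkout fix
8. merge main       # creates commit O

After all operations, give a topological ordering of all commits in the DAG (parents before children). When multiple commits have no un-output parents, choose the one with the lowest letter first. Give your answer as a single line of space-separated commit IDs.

After op 1 (commit): HEAD=main@K [main=K]
After op 2 (branch): HEAD=main@K [fix=K main=K]
After op 3 (merge): HEAD=main@I [fix=K main=I]
After op 4 (reset): HEAD=main@K [fix=K main=K]
After op 5 (checkout): HEAD=fix@K [fix=K main=K]
After op 6 (checkout): HEAD=main@K [fix=K main=K]
After op 7 (checkout): HEAD=fix@K [fix=K main=K]
After op 8 (merge): HEAD=fix@O [fix=O main=K]
commit A: parents=[]
commit I: parents=['K', 'K']
commit K: parents=['A']
commit O: parents=['K', 'K']

Answer: A K I O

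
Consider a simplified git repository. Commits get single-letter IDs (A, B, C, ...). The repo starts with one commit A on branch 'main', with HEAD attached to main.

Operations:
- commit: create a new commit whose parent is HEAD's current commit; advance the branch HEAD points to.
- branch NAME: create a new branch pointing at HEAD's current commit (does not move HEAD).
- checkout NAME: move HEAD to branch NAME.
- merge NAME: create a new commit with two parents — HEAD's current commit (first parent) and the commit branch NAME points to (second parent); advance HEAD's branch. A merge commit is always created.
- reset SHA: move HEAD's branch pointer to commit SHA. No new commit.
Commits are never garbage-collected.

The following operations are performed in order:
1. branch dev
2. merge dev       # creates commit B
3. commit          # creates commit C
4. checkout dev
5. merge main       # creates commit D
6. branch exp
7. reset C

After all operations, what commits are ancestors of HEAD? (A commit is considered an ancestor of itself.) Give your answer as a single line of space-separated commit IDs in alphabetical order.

Answer: A B C

Derivation:
After op 1 (branch): HEAD=main@A [dev=A main=A]
After op 2 (merge): HEAD=main@B [dev=A main=B]
After op 3 (commit): HEAD=main@C [dev=A main=C]
After op 4 (checkout): HEAD=dev@A [dev=A main=C]
After op 5 (merge): HEAD=dev@D [dev=D main=C]
After op 6 (branch): HEAD=dev@D [dev=D exp=D main=C]
After op 7 (reset): HEAD=dev@C [dev=C exp=D main=C]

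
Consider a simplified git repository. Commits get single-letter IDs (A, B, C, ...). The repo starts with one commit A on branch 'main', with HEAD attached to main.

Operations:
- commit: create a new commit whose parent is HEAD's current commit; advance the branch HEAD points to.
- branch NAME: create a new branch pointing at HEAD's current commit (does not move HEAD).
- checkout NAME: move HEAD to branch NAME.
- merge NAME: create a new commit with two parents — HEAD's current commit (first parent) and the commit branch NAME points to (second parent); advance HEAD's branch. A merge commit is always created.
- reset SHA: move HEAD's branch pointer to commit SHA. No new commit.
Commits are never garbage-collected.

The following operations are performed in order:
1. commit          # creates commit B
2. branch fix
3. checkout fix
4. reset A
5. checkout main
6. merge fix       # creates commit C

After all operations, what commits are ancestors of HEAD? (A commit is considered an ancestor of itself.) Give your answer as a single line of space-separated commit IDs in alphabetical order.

Answer: A B C

Derivation:
After op 1 (commit): HEAD=main@B [main=B]
After op 2 (branch): HEAD=main@B [fix=B main=B]
After op 3 (checkout): HEAD=fix@B [fix=B main=B]
After op 4 (reset): HEAD=fix@A [fix=A main=B]
After op 5 (checkout): HEAD=main@B [fix=A main=B]
After op 6 (merge): HEAD=main@C [fix=A main=C]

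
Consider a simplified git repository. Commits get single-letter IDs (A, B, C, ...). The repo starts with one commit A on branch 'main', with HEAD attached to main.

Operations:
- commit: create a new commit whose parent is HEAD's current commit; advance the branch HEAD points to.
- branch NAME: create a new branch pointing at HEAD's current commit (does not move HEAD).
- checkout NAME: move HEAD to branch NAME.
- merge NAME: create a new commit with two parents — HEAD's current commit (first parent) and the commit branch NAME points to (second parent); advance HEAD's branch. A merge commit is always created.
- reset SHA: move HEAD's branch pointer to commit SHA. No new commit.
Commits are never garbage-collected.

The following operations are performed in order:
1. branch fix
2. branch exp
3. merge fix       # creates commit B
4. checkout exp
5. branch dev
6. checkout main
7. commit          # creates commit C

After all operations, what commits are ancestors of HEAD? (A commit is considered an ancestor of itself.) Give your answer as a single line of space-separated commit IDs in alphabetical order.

After op 1 (branch): HEAD=main@A [fix=A main=A]
After op 2 (branch): HEAD=main@A [exp=A fix=A main=A]
After op 3 (merge): HEAD=main@B [exp=A fix=A main=B]
After op 4 (checkout): HEAD=exp@A [exp=A fix=A main=B]
After op 5 (branch): HEAD=exp@A [dev=A exp=A fix=A main=B]
After op 6 (checkout): HEAD=main@B [dev=A exp=A fix=A main=B]
After op 7 (commit): HEAD=main@C [dev=A exp=A fix=A main=C]

Answer: A B C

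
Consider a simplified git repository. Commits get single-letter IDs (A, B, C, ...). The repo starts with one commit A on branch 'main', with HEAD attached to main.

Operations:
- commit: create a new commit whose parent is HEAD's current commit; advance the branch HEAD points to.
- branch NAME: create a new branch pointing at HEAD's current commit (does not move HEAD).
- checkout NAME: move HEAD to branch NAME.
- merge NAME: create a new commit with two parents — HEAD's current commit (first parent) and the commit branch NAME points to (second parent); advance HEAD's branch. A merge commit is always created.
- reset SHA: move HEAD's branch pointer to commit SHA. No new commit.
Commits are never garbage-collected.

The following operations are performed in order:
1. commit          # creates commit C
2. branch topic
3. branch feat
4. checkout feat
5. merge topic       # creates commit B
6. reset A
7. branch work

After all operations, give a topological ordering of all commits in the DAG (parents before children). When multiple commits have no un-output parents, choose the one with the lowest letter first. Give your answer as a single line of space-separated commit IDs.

After op 1 (commit): HEAD=main@C [main=C]
After op 2 (branch): HEAD=main@C [main=C topic=C]
After op 3 (branch): HEAD=main@C [feat=C main=C topic=C]
After op 4 (checkout): HEAD=feat@C [feat=C main=C topic=C]
After op 5 (merge): HEAD=feat@B [feat=B main=C topic=C]
After op 6 (reset): HEAD=feat@A [feat=A main=C topic=C]
After op 7 (branch): HEAD=feat@A [feat=A main=C topic=C work=A]
commit A: parents=[]
commit B: parents=['C', 'C']
commit C: parents=['A']

Answer: A C B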